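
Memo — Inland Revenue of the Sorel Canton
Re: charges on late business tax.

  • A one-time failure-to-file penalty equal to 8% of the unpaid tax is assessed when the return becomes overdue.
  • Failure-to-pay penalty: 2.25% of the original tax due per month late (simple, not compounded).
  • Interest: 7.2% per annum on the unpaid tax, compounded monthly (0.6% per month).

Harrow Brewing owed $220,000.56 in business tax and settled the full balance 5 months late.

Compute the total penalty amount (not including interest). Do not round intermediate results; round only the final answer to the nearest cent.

$42,350.11

Failure-to-file penalty: 8% × $220,000.56 = $17,600.04…
Failure-to-pay penalty: 5 × 2.25% × $220,000.56 = $24,750.06…
Total penalty = $17,600.04… + $24,750.06… = $42,350.11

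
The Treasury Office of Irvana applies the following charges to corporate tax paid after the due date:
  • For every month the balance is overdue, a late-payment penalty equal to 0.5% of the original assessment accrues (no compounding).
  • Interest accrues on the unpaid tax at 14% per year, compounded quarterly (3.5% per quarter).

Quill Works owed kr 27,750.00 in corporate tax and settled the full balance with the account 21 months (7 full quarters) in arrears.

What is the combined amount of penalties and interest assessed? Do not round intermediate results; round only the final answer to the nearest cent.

Late-payment penalty: 21 × 0.5% × kr 27,750.00 = kr 2,913.75
Interest: kr 27,750.00 × ((1 + 0.035)^7 − 1) = kr 27,750.00 × 0.2722793… = kr 7,555.7495…
Penalties + interest = kr 2,913.7500 + kr 7,555.7495… = kr 10,469.50

kr 10,469.50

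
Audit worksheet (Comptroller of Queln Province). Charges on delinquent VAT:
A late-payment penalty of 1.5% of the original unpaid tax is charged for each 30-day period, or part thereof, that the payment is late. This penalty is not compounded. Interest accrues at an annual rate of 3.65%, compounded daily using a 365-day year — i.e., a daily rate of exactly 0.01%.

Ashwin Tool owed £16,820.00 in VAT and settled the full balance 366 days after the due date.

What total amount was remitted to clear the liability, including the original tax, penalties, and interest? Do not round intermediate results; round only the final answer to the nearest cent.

£20,726.88

Penalty periods: ⌈366/30⌉ = 13; penalty = 13 × 1.5% × £16,820.00 = £3,279.90
Interest: £16,820.00 × ((1 + 0.0001)^366 − 1) = £16,820.00 × 0.03727613… = £626.9845…
Total = £16,820.00 + £3,279.9000 + £626.9845… = £20,726.88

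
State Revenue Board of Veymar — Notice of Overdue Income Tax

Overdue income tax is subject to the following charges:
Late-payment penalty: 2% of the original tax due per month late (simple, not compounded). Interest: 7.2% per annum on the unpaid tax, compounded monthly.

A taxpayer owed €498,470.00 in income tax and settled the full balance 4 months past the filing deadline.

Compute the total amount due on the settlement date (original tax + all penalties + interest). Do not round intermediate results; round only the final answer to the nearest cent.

€550,418.98

Late-payment penalty = 2% × €498,470.00 × 4 mo = €39,877.60
Interest (7.2%/yr ÷ 12 = 0.6%/month): €498,470.00 × ((1 + 0.006)^4 − 1) = €12,071.3808…
Total = €498,470.00 + €39,877.6000 + €12,071.3808… = €550,418.98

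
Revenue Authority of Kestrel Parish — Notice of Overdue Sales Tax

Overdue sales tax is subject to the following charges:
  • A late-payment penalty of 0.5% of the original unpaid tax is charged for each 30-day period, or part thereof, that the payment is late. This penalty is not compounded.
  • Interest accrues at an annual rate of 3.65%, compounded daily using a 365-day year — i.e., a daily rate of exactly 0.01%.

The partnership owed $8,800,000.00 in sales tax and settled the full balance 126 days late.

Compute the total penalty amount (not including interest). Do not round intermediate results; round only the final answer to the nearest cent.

Penalty periods: ⌈126/30⌉ = 5; penalty = 5 × 0.5% × $8,800,000.00 = $220,000.00

$220,000.00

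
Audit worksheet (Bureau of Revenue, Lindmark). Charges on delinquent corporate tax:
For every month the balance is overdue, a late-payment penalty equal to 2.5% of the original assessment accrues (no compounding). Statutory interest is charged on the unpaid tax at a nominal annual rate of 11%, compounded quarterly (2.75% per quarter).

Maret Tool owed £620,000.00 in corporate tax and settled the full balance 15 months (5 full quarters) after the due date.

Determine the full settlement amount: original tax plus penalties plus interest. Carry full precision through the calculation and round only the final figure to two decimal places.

Late-payment penalty: 15 × 2.5% × £620,000.00 = £232,500.00
Interest: £620,000.00 × ((1 + 0.0275)^5 − 1) = £620,000.00 × 0.1452733… = £90,069.4733…
Total = £620,000.00 + £232,500.0000 + £90,069.4733… = £942,569.47

£942,569.47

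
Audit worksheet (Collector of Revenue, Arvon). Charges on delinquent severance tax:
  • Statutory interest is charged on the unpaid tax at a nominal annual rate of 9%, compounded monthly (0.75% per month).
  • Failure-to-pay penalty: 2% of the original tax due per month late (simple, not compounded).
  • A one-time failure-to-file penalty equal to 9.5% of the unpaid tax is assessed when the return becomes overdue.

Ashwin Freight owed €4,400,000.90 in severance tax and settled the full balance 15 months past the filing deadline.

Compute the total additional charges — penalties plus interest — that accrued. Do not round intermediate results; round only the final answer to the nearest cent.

Failure-to-file penalty: 9.5% × €4,400,000.90 = €418,000.09…
Failure-to-pay penalty: 15 × 2% × €4,400,000.90 = €1,320,000.27
Interest: €4,400,000.90 × ((1 + 0.0075)^15 − 1) = €4,400,000.90 × 0.1186026… = €521,851.5214…
Penalties + interest = €1,738,000.3555 + €521,851.5214… = €2,259,851.88

€2,259,851.88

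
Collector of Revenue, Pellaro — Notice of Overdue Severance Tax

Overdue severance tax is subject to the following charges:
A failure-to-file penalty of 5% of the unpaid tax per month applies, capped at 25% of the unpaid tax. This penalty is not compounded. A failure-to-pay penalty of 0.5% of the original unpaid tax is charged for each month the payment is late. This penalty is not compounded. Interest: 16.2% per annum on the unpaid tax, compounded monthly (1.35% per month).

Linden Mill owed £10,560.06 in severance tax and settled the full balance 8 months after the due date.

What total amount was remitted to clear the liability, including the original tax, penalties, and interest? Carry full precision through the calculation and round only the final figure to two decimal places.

£14,818.33

Failure-to-file: 8 × 5% × £10,560.06 = £4,224.02…, capped at 25% × £10,560.06 = £2,640.02…
Failure-to-pay penalty = 0.5% × £10,560.06 × 8 mo = £422.40…
Interest: £10,560.06 × ((1 + 0.0135)^8 − 1) = £10,560.06 × 0.1132431… = £1,195.8543…
Total = £10,560.06 + £3,062.4174 + £1,195.8543… = £14,818.33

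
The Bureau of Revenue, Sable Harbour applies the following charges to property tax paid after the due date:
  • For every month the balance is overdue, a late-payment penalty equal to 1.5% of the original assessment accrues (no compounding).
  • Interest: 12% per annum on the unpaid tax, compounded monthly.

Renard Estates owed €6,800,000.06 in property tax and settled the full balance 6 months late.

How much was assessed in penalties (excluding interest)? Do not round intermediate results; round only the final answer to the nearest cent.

Late-payment penalty: 6 × 1.5% × €6,800,000.06 = €612,000.01…

€612,000.01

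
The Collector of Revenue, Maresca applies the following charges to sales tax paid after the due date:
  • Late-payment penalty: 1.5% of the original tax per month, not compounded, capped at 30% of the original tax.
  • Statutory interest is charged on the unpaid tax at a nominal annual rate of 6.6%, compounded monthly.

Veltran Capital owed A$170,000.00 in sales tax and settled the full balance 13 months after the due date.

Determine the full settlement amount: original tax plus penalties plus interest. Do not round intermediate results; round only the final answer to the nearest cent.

Penalty: 13 × 1.5% × A$170,000.00 = A$33,150.00 (below the 30% cap of A$51,000.00)
Interest (6.6%/yr ÷ 12 = 0.55%/month): A$170,000.00 × ((1 + 0.0055)^13 − 1) = A$12,564.3165…
Total = A$170,000.00 + A$33,150.0000 + A$12,564.3165… = A$215,714.32

A$215,714.32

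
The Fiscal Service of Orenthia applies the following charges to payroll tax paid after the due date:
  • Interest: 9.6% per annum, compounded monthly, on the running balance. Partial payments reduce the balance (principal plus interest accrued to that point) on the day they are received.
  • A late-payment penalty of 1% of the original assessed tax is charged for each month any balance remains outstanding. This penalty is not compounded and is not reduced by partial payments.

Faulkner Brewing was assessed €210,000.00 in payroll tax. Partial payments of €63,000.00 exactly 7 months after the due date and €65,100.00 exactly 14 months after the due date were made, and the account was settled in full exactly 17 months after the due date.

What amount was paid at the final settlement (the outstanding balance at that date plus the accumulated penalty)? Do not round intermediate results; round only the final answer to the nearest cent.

€141,262.75

Monthly rate = 9.6% ÷ 12 = 0.8%
Balance at month 7: €210,000.0000 × (1 + 0.008)^7 = €222,046.0335…
After €63,000.00 payment: €222,046.0335… − €63,000.00 = €159,046.0335…
Balance at month 14: €159,046.0335… × (1 + 0.008)^7 = €168,169.2422…
After €65,100.00 payment: €168,169.2422… − €65,100.00 = €103,069.2422…
Balance at month 17: €103,069.2422… × (1 + 0.008)^3 = €105,562.7461…
Penalty: 17 × 1% × €210,000.00 = €35,700.00
Final settlement = outstanding balance + penalty = €105,562.7461… + €35,700.00 = €141,262.75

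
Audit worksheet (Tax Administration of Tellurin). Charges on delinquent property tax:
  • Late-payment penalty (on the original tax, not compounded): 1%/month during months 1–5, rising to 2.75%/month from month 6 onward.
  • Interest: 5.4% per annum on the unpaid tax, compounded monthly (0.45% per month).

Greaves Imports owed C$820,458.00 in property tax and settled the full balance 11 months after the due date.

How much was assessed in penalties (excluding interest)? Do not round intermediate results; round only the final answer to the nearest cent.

C$176,398.47

Penalty, months 1–5: 5 × 1% × C$820,458.00 = C$41,022.90
Penalty, months 6–11: 6 × 2.75% × C$820,458.00 = C$135,375.57
Total penalty = C$41,022.90 + C$135,375.57 = C$176,398.47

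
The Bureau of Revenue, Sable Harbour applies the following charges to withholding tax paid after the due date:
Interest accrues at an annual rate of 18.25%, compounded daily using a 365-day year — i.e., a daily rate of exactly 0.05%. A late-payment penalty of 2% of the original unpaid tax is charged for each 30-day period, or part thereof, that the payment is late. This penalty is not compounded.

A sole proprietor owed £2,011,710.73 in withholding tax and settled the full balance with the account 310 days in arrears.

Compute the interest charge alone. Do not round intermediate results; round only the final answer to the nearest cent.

Interest: £2,011,710.73 × ((1 + 0.0005)^310 − 1) = £2,011,710.73 × 0.16761273… = £337,188.3281…

£337,188.33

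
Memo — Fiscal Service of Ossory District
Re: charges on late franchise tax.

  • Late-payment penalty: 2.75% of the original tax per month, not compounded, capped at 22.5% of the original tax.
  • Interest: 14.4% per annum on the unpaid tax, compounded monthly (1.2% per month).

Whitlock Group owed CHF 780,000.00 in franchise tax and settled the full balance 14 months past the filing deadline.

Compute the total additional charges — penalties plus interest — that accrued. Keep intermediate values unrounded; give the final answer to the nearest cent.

CHF 317,268.32

Penalty (uncapped): 14 × 2.75% × CHF 780,000.00 = CHF 300,300.00; cap = 22.5% × CHF 780,000.00 = CHF 175,500.00 → penalty = CHF 175,500.00
Interest: CHF 780,000.00 × ((1 + 0.012)^14 − 1) = CHF 780,000.00 × 0.1817543… = CHF 141,768.3197…
Penalties + interest = CHF 175,500.0000 + CHF 141,768.3197… = CHF 317,268.32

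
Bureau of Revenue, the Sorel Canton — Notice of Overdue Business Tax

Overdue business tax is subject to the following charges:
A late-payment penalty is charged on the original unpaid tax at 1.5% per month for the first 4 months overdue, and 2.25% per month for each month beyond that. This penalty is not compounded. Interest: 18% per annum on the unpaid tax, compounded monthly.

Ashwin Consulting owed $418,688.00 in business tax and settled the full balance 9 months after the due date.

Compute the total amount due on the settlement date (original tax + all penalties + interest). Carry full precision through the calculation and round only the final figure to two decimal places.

Penalty, months 1–4: 4 × 1.5% × $418,688.00 = $25,121.28
Penalty, months 5–9: 5 × 2.25% × $418,688.00 = $47,102.40
Interest (18%/yr ÷ 12 = 1.5%/month): $418,688.00 × ((1 + 0.015)^9 − 1) = $60,035.6620…
Total = $418,688.00 + $72,223.6800 + $60,035.6620… = $550,947.34

$550,947.34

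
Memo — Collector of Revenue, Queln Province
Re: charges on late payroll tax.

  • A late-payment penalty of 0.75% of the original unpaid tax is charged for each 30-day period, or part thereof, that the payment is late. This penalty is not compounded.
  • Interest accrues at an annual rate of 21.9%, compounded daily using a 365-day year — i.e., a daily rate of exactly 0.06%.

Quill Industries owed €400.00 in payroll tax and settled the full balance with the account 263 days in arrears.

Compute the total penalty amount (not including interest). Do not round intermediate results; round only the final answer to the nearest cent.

Penalty periods: ⌈263/30⌉ = 9; penalty = 9 × 0.75% × €400.00 = €27.00

€27.00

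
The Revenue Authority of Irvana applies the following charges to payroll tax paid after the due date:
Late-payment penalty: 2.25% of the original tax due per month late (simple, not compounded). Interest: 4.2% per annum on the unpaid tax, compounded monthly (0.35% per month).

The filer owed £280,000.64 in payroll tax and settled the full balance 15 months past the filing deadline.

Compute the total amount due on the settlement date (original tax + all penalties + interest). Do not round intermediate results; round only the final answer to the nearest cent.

Late-payment penalty = 2.25% × £280,000.64 × 15 mo = £94,500.22…
Interest: £280,000.64 × ((1 + 0.0035)^15 − 1) = £280,000.64 × 0.0538060… = £15,065.7045…
Total = £280,000.64 + £94,500.2160 + £15,065.7045… = £389,566.56

£389,566.56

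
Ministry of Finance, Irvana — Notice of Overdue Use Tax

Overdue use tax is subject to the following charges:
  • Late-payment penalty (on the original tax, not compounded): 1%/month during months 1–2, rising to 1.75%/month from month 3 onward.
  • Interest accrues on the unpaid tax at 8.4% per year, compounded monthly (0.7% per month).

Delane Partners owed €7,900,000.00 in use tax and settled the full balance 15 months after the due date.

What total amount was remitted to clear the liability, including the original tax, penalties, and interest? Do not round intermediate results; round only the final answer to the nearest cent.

Penalty, months 1–2: 2 × 1% × €7,900,000.00 = €158,000.00
Penalty, months 3–15: 13 × 1.75% × €7,900,000.00 = €1,797,250.00
Interest: €7,900,000.00 × ((1 + 0.007)^15 − 1) = €7,900,000.00 × 0.1103044… = €871,404.7081…
Total = €7,900,000.00 + €1,955,250.0000 + €871,404.7081… = €10,726,654.71

€10,726,654.71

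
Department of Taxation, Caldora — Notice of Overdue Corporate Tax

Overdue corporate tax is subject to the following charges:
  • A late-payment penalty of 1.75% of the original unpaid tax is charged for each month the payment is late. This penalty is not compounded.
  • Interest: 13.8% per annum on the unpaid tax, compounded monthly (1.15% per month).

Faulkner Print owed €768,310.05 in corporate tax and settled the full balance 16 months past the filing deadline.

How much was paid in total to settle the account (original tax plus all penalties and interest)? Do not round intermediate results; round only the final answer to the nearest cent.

€1,137,678.50

Late-payment penalty: 16 × 1.75% × €768,310.05 = €215,126.81…
Interest: €768,310.05 × ((1 + 0.0115)^16 − 1) = €768,310.05 × 0.2007544… = €154,241.6379…
Total = €768,310.05 + €215,126.8140 + €154,241.6379… = €1,137,678.50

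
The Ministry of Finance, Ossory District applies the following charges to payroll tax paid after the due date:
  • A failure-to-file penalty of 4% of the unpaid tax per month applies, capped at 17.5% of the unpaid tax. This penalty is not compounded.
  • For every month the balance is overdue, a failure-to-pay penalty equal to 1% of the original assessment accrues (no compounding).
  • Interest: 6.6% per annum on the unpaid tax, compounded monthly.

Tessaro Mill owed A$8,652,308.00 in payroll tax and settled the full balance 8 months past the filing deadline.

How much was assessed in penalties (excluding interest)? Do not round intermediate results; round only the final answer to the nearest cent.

Failure-to-file: 8 × 4% × A$8,652,308.00 = A$2,768,738.56, capped at 17.5% × A$8,652,308.00 = A$1,514,153.90
Failure-to-pay penalty: 8 × 1% × A$8,652,308.00 = A$692,184.64
Total penalty = A$1,514,153.90 + A$692,184.64 = A$2,206,338.54

A$2,206,338.54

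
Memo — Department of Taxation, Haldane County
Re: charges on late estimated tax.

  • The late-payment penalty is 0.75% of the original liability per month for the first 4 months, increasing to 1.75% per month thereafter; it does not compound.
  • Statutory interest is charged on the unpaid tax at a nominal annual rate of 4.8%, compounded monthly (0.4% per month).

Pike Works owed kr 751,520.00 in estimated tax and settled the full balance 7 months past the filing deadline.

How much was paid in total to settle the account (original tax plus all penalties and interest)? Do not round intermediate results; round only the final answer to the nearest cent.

kr 834,817.16

Penalty, months 1–4: 4 × 0.75% × kr 751,520.00 = kr 22,545.60
Penalty, months 5–7: 3 × 1.75% × kr 751,520.00 = kr 39,454.80
Interest: kr 751,520.00 × ((1 + 0.004)^7 − 1) = kr 751,520.00 × 0.0283382… = kr 21,296.7609…
Total = kr 751,520.00 + kr 62,000.4000 + kr 21,296.7609… = kr 834,817.16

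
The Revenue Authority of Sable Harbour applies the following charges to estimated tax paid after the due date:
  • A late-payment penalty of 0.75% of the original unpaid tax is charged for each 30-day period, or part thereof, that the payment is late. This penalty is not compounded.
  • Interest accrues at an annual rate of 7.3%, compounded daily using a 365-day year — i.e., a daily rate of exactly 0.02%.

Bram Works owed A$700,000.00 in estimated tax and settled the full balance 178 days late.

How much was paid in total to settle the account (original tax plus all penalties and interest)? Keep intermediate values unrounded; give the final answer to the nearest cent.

A$756,866.30

Penalty periods: ⌈178/30⌉ = 6; penalty = 6 × 0.75% × A$700,000.00 = A$31,500.00
Interest: A$700,000.00 × ((1 + 0.0002)^178 − 1) = A$700,000.00 × 0.03623758… = A$25,366.3050…
Total = A$700,000.00 + A$31,500.0000 + A$25,366.3050… = A$756,866.30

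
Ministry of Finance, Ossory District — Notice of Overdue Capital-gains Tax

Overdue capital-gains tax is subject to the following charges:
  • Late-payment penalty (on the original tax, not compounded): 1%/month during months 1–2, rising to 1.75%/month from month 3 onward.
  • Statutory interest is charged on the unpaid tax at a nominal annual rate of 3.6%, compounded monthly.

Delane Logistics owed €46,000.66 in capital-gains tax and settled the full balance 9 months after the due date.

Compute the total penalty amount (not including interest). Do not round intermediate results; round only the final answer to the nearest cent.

€6,555.09

Penalty, months 1–2: 2 × 1% × €46,000.66 = €920.01…
Penalty, months 3–9: 7 × 1.75% × €46,000.66 = €5,635.08…
Total penalty = €920.01… + €5,635.08… = €6,555.09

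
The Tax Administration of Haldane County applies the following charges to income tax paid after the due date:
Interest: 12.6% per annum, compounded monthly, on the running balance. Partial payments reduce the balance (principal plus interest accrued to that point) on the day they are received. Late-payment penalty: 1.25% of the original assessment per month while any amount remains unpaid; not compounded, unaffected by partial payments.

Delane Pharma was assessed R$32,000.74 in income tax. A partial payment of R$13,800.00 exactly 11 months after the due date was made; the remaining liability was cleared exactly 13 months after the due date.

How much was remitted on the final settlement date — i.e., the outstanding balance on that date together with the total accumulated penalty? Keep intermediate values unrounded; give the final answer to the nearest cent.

R$27,763.71

Monthly rate = 12.6% ÷ 12 = 1.05%
Balance at month 11: R$32,000.7400 × (1 + 0.0105)^11 = R$35,897.1126…
After R$13,800.00 payment: R$35,897.1126… − R$13,800.00 = R$22,097.1126…
Balance at month 13: R$22,097.1126… × (1 + 0.0105)^2 = R$22,563.5882…
Penalty: 13 × 1.25% × R$32,000.74 = R$5,200.12…
Final settlement = outstanding balance + penalty = R$22,563.5882… + R$5,200.12… = R$27,763.71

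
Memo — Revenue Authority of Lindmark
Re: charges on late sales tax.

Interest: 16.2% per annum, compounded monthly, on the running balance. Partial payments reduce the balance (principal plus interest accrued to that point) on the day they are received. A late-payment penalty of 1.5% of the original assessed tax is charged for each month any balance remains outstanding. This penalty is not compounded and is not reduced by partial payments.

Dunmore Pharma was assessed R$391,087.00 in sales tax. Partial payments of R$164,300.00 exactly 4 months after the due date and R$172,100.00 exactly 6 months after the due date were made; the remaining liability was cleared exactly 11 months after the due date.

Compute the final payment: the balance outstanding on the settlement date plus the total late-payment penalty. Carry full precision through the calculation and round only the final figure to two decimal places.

R$153,271.89

Monthly rate = 16.2% ÷ 12 = 1.35%
Balance at month 4: R$391,087.0000 × (1 + 0.0135)^4 = R$412,637.2135…
After R$164,300.00 payment: R$412,637.2135… − R$164,300.00 = R$248,337.2135…
Balance at month 6: R$248,337.2135… × (1 + 0.0135)^2 = R$255,087.5777…
After R$172,100.00 payment: R$255,087.5777… − R$172,100.00 = R$82,987.5777…
Balance at month 11: R$82,987.5777… × (1 + 0.0135)^5 = R$88,742.5397…
Penalty: 11 × 1.5% × R$391,087.00 = R$64,529.36…
Final settlement = outstanding balance + penalty = R$88,742.5397… + R$64,529.36… = R$153,271.89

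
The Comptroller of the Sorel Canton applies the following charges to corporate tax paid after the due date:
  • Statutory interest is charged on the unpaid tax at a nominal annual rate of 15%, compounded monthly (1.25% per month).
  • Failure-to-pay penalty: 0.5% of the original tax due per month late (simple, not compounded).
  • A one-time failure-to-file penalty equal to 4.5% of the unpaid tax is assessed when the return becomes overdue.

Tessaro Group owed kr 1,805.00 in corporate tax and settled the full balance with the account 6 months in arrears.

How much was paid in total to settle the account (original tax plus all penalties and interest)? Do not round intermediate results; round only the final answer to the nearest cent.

Failure-to-file penalty: 4.5% × kr 1,805.00 = kr 81.23…
Failure-to-pay penalty: 6 × 0.5% × kr 1,805.00 = kr 54.15
Interest: kr 1,805.00 × ((1 + 0.0125)^6 − 1) = kr 1,805.00 × 0.0773832… = kr 139.6766…
Total = kr 1,805.00 + kr 135.3750 + kr 139.6766… = kr 2,080.05

kr 2,080.05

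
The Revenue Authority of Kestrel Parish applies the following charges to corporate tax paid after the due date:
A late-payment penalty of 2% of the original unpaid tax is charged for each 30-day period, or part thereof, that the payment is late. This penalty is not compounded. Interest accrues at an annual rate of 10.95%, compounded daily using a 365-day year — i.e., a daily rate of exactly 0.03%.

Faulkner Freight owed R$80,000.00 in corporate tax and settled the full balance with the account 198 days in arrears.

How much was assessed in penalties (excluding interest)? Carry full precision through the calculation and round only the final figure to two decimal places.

R$11,200.00

Penalty periods: ⌈198/30⌉ = 7; penalty = 7 × 2% × R$80,000.00 = R$11,200.00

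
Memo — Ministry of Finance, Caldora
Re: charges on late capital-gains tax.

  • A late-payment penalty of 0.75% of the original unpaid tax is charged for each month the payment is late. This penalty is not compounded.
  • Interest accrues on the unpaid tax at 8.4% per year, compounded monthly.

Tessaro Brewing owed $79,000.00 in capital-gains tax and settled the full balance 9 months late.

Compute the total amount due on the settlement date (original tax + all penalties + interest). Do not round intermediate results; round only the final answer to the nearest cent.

Late-payment penalty: 9 × 0.75% × $79,000.00 = $5,332.50
Interest (8.4%/yr ÷ 12 = 0.7%/month): $79,000.00 × ((1 + 0.007)^9 − 1) = $5,118.6562…
Total = $79,000.00 + $5,332.5000 + $5,118.6562… = $89,451.16

$89,451.16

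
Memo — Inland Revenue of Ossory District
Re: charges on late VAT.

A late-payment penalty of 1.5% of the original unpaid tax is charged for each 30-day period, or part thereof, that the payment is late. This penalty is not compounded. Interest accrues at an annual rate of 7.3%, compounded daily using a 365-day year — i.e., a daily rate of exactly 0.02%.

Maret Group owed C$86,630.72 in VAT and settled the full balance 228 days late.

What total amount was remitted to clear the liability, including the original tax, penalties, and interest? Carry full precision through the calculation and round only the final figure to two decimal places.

C$101,067.81

Penalty periods: ⌈228/30⌉ = 8; penalty = 8 × 1.5% × C$86,630.72 = C$10,395.69…
Interest: C$86,630.72 × ((1 + 0.0002)^228 − 1) = C$86,630.72 × 0.04665089… = C$4,041.4004…
Total = C$86,630.72 + C$10,395.6864 + C$4,041.4004… = C$101,067.81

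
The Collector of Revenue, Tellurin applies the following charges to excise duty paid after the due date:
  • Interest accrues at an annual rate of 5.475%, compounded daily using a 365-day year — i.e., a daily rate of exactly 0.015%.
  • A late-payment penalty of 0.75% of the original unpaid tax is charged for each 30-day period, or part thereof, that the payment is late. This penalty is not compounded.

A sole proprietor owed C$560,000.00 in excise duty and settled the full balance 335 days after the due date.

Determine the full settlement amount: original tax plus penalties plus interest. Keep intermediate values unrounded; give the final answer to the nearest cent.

C$639,256.79

Penalty periods: ⌈335/30⌉ = 12; penalty = 12 × 0.75% × C$560,000.00 = C$50,400.00
Interest: C$560,000.00 × ((1 + 0.00015)^335 − 1) = C$560,000.00 × 0.05152998… = C$28,856.7913…
Total = C$560,000.00 + C$50,400.0000 + C$28,856.7913… = C$639,256.79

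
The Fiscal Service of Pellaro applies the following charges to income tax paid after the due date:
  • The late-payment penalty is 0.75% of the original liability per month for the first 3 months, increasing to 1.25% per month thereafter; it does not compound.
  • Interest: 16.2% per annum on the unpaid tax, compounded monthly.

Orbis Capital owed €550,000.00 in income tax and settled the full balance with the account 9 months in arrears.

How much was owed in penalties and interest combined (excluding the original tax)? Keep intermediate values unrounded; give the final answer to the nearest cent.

€124,174.55

Penalty, months 1–3: 3 × 0.75% × €550,000.00 = €12,375.00
Penalty, months 4–9: 6 × 1.25% × €550,000.00 = €41,250.00
Interest (16.2%/yr ÷ 12 = 1.35%/month): €550,000.00 × ((1 + 0.0135)^9 − 1) = €70,549.5525…
Penalties + interest = €53,625.0000 + €70,549.5525… = €124,174.55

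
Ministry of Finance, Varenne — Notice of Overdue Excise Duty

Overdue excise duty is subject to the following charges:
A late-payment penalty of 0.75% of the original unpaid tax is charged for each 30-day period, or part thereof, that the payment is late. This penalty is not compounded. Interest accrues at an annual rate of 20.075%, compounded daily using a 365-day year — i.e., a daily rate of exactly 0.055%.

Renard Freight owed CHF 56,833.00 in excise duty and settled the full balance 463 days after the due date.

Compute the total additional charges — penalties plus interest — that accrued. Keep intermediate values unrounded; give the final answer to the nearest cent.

Penalty periods: ⌈463/30⌉ = 16; penalty = 16 × 0.75% × CHF 56,833.00 = CHF 6,819.96
Interest: CHF 56,833.00 × ((1 + 0.00055)^463 − 1) = CHF 56,833.00 × 0.28991974… = CHF 16,477.0084…
Penalties + interest = CHF 6,819.9600 + CHF 16,477.0084… = CHF 23,296.97

CHF 23,296.97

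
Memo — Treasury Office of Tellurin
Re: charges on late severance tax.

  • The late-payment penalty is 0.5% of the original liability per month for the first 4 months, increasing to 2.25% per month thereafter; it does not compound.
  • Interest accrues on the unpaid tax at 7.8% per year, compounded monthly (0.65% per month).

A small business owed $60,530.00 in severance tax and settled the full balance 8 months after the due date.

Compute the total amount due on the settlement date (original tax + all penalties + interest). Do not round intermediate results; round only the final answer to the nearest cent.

$70,408.41

Penalty, months 1–4: 4 × 0.5% × $60,530.00 = $1,210.60
Penalty, months 5–8: 4 × 2.25% × $60,530.00 = $5,447.70
Interest: $60,530.00 × ((1 + 0.0065)^8 − 1) = $60,530.00 × 0.0531985… = $3,220.1055…
Total = $60,530.00 + $6,658.3000 + $3,220.1055… = $70,408.41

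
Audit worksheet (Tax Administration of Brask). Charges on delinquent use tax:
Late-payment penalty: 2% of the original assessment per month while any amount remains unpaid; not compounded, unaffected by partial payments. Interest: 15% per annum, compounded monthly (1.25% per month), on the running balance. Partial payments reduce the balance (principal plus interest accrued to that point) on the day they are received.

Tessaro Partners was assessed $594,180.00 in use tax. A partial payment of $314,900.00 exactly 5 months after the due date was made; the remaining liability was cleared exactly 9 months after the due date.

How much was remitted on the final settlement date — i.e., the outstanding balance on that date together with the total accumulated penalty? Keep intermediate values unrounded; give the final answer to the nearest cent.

$440,476.56

Balance at month 5: $594,180.0000 × (1 + 0.0125)^5 = $632,256.3340…
After $314,900.00 payment: $632,256.3340… − $314,900.00 = $317,356.3340…
Balance at month 9: $317,356.3340… × (1 + 0.0125)^4 = $333,524.1594…
Penalty: 9 × 2% × $594,180.00 = $106,952.40
Final settlement = outstanding balance + penalty = $333,524.1594… + $106,952.40 = $440,476.56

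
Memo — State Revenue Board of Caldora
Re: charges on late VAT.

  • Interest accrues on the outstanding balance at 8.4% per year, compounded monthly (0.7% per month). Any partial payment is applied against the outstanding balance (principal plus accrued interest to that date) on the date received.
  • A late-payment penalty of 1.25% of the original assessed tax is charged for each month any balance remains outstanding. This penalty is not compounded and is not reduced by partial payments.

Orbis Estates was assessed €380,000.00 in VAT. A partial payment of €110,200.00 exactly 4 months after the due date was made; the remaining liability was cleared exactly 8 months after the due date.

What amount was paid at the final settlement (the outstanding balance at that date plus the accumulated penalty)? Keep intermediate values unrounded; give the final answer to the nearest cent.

€326,490.57

Balance at month 4: €380,000.0000 × (1 + 0.007)^4 = €390,752.2423…
After €110,200.00 payment: €390,752.2423… − €110,200.00 = €280,552.2423…
Balance at month 8: €280,552.2423… × (1 + 0.007)^4 = €288,490.5730…
Penalty: 8 × 1.25% × €380,000.00 = €38,000.00
Final settlement = outstanding balance + penalty = €288,490.5730… + €38,000.00 = €326,490.57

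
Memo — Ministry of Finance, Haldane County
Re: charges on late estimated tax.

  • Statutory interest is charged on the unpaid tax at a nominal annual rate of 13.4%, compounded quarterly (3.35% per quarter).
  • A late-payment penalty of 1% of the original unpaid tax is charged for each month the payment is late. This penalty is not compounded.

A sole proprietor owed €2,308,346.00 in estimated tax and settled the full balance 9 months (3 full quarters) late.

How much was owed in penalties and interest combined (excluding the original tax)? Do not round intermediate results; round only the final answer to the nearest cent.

Late-payment penalty = 1% × €2,308,346.00 × 9 mo = €207,751.14
Interest: €2,308,346.00 × ((1 + 0.0335)^3 − 1) = €2,308,346.00 × 0.1039043… = €239,847.1800…
Penalties + interest = €207,751.1400 + €239,847.1800… = €447,598.32

€447,598.32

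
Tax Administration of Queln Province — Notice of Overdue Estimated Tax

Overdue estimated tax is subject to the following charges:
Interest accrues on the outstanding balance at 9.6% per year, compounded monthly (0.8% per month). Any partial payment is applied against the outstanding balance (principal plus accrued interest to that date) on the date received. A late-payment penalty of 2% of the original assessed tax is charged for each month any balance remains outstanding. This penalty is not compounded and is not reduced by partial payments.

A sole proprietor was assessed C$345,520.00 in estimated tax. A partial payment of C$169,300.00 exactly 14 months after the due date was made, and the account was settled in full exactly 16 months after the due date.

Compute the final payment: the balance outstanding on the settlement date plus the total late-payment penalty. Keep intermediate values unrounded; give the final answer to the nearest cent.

Balance at month 14: C$345,520.0000 × (1 + 0.008)^14 = C$386,296.3820…
After C$169,300.00 payment: C$386,296.3820… − C$169,300.00 = C$216,996.3820…
Balance at month 16: C$216,996.3820… × (1 + 0.008)^2 = C$220,482.2118…
Penalty: 16 × 2% × C$345,520.00 = C$110,566.40
Final settlement = outstanding balance + penalty = C$220,482.2118… + C$110,566.40 = C$331,048.61

C$331,048.61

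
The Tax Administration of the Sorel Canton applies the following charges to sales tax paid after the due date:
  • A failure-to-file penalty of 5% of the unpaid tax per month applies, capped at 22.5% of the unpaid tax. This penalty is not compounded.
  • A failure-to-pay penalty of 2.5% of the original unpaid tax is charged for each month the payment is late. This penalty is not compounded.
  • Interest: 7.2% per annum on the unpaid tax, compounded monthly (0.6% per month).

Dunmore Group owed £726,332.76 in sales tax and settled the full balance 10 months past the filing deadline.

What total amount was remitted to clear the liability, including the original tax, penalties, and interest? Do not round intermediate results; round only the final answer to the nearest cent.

£1,116,116.47

Failure-to-file: 10 × 5% × £726,332.76 = £363,166.38, capped at 22.5% × £726,332.76 = £163,424.87…
Failure-to-pay penalty = 2.5% × £726,332.76 × 10 mo = £181,583.19
Interest: £726,332.76 × ((1 + 0.006)^10 − 1) = £726,332.76 × 0.0616462… = £44,775.6503…
Total = £726,332.76 + £345,008.0610 + £44,775.6503… = £1,116,116.47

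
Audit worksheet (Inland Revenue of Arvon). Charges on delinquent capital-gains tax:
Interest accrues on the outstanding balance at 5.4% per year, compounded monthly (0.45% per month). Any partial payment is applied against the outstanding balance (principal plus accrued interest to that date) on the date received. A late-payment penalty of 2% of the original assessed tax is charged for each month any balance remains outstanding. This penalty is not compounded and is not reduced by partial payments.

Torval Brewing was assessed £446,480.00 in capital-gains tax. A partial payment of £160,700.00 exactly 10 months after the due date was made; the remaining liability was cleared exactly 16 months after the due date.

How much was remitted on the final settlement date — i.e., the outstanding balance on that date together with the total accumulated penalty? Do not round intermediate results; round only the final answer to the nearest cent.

Balance at month 10: £446,480.0000 × (1 + 0.0045)^10 = £466,983.3758…
After £160,700.00 payment: £466,983.3758… − £160,700.00 = £306,283.3758…
Balance at month 16: £306,283.3758… × (1 + 0.0045)^6 = £314,646.6206…
Penalty: 16 × 2% × £446,480.00 = £142,873.60
Final settlement = outstanding balance + penalty = £314,646.6206… + £142,873.60 = £457,520.22

£457,520.22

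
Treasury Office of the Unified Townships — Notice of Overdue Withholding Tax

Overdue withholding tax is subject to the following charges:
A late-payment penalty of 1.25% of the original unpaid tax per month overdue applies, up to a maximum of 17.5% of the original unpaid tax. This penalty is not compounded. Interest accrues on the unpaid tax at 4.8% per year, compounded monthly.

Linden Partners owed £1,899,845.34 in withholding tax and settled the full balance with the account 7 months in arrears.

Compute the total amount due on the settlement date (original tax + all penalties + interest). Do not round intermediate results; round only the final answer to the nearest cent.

Penalty: 7 × 1.25% × £1,899,845.34 = £166,236.47… (below the 17.5% cap of £332,472.93…)
Interest (4.8%/yr ÷ 12 = 0.4%/month): £1,899,845.34 × ((1 + 0.004)^7 − 1) = £53,838.2903…
Total = £1,899,845.34 + £166,236.4673… + £53,838.2903… = £2,119,920.10

£2,119,920.10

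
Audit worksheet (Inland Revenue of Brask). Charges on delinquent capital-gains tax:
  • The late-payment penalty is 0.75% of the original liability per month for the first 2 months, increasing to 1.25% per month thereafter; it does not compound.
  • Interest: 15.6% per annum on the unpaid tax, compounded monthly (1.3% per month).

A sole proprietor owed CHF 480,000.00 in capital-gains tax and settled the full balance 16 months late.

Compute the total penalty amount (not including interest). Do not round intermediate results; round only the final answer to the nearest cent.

Penalty, months 1–2: 2 × 0.75% × CHF 480,000.00 = CHF 7,200.00
Penalty, months 3–16: 14 × 1.25% × CHF 480,000.00 = CHF 84,000.00
Total penalty = CHF 7,200.00 + CHF 84,000.00 = CHF 91,200.00

CHF 91,200.00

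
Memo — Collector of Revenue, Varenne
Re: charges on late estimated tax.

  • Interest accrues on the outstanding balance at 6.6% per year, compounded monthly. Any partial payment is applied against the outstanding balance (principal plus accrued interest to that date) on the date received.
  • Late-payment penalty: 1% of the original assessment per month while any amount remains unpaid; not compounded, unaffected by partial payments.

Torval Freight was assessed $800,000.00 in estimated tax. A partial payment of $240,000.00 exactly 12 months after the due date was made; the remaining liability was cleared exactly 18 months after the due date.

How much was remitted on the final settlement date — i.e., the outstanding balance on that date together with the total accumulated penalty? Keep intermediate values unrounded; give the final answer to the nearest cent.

$778,983.78

Monthly rate = 6.6% ÷ 12 = 0.55%
Balance at month 12: $800,000.0000 × (1 + 0.0055)^12 = $854,426.8476…
After $240,000.00 payment: $854,426.8476… − $240,000.00 = $614,426.8476…
Balance at month 18: $614,426.8476… × (1 + 0.0055)^6 = $634,983.7827…
Penalty: 18 × 1% × $800,000.00 = $144,000.00
Final settlement = outstanding balance + penalty = $634,983.7827… + $144,000.00 = $778,983.78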